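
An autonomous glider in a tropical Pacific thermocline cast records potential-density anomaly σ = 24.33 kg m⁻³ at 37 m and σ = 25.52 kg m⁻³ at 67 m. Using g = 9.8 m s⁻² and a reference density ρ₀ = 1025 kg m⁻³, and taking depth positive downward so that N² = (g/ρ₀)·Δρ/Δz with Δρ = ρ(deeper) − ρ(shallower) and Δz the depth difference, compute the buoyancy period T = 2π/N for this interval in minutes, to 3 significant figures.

5.38 min

Δρ = 1025.52 − 1024.33 = 1.19 kg m⁻³ over Δz = 67 − 37 = 30 m.
N² = (9.8/1025) × (1.19/30) = 3.7925 × 10⁻⁴ s⁻².
N = √(3.7925 × 10⁻⁴) = 0.019474 rad s⁻¹, so T = 2π/N = 322.64 s = 5.3773 min ≈ 5.38 min.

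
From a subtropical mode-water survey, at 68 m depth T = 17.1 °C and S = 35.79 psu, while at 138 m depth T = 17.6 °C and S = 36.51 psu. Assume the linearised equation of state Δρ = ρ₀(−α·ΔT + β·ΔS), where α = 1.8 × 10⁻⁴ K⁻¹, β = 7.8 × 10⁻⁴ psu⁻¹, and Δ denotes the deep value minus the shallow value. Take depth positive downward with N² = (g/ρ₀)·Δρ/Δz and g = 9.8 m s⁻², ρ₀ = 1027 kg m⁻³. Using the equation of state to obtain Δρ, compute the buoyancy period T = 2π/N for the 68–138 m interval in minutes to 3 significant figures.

12.9 min

ΔT = +0.5 K, ΔS = +0.72 psu (deep − shallow).
Δρ/ρ₀ = −αΔT + βΔS = -9.00 × 10⁻⁵ + 5.616 × 10⁻⁴ = 4.716 × 10⁻⁴, so Δρ ≈ 0.4843 kg m⁻³.
N² = (g/ρ₀)·Δρ/Δz = g·(Δρ/ρ₀)/Δz = 9.8 × 4.716 × 10⁻⁴ / 70 = 6.6024 × 10⁻⁵ s⁻².
N = √(6.6024 × 10⁻⁵) = 8.1255 × 10⁻³ rad s⁻¹ → T = 2π/N = 773.27 s = 12.888 min ≈ 12.9 min.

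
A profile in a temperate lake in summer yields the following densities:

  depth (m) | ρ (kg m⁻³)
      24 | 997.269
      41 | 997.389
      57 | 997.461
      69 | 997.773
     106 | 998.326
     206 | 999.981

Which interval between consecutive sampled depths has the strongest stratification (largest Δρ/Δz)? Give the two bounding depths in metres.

57–69 m

Compute the density gradient over each adjacent pair:
  24–41 m: Δρ/Δz = 0.120/17 = 7.1 × 10⁻³ kg m⁻⁴
  41–57 m: Δρ/Δz = 0.072/16 = 4.5 × 10⁻³ kg m⁻⁴
  57–69 m: Δρ/Δz = 0.312/12 = 0.026 kg m⁻⁴
  69–106 m: Δρ/Δz = 0.553/37 = 0.015 kg m⁻⁴
  106–206 m: Δρ/Δz = 1.655/100 = 0.017 kg m⁻⁴
The largest gradient is in the 57–69 m interval — the pycnocline.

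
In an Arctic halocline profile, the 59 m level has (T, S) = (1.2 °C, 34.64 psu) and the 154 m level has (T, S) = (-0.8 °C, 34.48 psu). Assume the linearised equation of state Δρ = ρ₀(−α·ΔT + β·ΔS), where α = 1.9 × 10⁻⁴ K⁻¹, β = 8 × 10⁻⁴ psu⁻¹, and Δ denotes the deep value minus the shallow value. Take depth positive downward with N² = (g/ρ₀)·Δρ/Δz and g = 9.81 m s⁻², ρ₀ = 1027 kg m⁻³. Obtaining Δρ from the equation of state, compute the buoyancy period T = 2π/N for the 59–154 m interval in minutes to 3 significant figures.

ΔT = -2.0 K, ΔS = -0.16 psu (deep − shallow).
Δρ/ρ₀ = −αΔT + βΔS = 3.80 × 10⁻⁴ − 1.28 × 10⁻⁴ = 2.52 × 10⁻⁴, so Δρ ≈ 0.2588 kg m⁻³.
N² = (g/ρ₀)·Δρ/Δz = g·(Δρ/ρ₀)/Δz = 9.81 × 2.52 × 10⁻⁴ / 95 = 2.6022 × 10⁻⁵ s⁻².
N = √(2.6022 × 10⁻⁵) = 5.1012 × 10⁻³ rad s⁻¹ → T = 2π/N = 1.2317 × 10³ s = 20.528 min ≈ 20.5 min.

20.5 min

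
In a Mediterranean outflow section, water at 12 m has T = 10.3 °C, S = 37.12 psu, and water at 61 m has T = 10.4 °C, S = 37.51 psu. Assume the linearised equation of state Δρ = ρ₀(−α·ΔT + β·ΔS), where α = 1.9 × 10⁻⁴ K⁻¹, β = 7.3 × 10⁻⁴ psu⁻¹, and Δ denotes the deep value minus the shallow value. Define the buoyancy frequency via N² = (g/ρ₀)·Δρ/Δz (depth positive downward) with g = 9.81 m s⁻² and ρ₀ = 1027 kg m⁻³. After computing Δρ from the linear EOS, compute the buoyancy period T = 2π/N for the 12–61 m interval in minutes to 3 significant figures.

14.4 min

ΔT = +0.1 K, ΔS = +0.39 psu (deep − shallow).
Δρ/ρ₀ = −αΔT + βΔS = -1.90 × 10⁻⁵ + 2.847 × 10⁻⁴ = 2.657 × 10⁻⁴, so Δρ ≈ 0.2729 kg m⁻³.
N² = (g/ρ₀)·Δρ/Δz = g·(Δρ/ρ₀)/Δz = 9.81 × 2.657 × 10⁻⁴ / 49 = 5.3194 × 10⁻⁵ s⁻².
N = √(5.3194 × 10⁻⁵) = 7.2934 × 10⁻³ rad s⁻¹ → T = 2π/N = 861.49 s = 14.358 min ≈ 14.4 min.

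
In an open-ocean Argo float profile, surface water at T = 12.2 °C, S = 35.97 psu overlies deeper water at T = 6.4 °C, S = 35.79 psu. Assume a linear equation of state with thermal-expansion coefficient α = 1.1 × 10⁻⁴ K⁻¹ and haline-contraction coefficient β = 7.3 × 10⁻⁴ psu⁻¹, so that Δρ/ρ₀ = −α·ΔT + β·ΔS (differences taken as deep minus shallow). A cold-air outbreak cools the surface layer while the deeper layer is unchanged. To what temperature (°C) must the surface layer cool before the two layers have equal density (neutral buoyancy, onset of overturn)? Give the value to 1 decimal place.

7.6 °C

Neutral buoyancy requires Δρ = 0, i.e. −α(T_deep − T_surf′) + β(S_deep − S_surf) = 0.
T_surf′ = T_deep − (β/α)·ΔS = 6.4 − (7.3 × 10⁻⁴/1.1 × 10⁻⁴)·(-0.18) = 7.595 °C.
Cooling required: 12.2 − (7.595) = 4.605 °C.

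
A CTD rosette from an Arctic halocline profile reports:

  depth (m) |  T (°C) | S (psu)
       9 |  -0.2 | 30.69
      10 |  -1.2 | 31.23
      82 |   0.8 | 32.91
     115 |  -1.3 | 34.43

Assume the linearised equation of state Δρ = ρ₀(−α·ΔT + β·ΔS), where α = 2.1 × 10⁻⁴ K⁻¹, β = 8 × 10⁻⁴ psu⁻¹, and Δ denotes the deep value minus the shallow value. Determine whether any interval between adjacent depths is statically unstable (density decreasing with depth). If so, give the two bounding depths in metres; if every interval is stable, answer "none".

none

Evaluate Δρ/ρ₀ = −αΔT + βΔS across each adjacent pair:
  9–10 m: −αΔT+βΔS = −(2.1 × 10⁻⁴)(-1.0)+(8 × 10⁻⁴)(+0.54) = 6.4 × 10⁻⁴ → stable
  10–82 m: −αΔT+βΔS = −(2.1 × 10⁻⁴)(+2.0)+(8 × 10⁻⁴)(+1.68) = 9.2 × 10⁻⁴ → stable
  82–115 m: −αΔT+βΔS = −(2.1 × 10⁻⁴)(-2.1)+(8 × 10⁻⁴)(+1.52) = 1.7 × 10⁻³ → stable
Every interval has Δρ > 0: the column is stably stratified throughout.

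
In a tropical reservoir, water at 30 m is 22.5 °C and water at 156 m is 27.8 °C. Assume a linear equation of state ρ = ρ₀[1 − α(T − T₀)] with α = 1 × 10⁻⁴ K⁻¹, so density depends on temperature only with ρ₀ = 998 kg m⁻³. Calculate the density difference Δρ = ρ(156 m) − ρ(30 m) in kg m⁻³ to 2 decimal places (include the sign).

ΔT = +5.3 K, Δρ/ρ₀ = −αΔT = -5.30 × 10⁻⁴.
Δρ = 998 × (-5.30 × 10⁻⁴) = -0.53 kg m⁻³.
Negative Δρ: lighter below, statically unstable.

-0.53 kg m⁻³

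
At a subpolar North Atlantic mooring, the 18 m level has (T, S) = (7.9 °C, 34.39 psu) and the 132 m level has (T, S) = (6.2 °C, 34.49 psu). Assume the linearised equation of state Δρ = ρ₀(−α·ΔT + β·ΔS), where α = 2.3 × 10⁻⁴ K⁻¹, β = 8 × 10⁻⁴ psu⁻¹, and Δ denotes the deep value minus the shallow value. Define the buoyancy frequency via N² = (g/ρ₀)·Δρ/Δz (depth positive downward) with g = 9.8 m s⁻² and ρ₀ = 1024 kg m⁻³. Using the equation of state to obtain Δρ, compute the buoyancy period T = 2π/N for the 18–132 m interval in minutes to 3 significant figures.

16.5 min

ΔT = -1.7 K, ΔS = +0.10 psu (deep − shallow).
Δρ/ρ₀ = −αΔT + βΔS = 3.91 × 10⁻⁴ + 8.00 × 10⁻⁵ = 4.71 × 10⁻⁴, so Δρ ≈ 0.4823 kg m⁻³.
N² = (g/ρ₀)·Δρ/Δz = g·(Δρ/ρ₀)/Δz = 9.8 × 4.71 × 10⁻⁴ / 114 = 4.0489 × 10⁻⁵ s⁻².
N = √(4.0489 × 10⁻⁵) = 6.3631 × 10⁻³ rad s⁻¹ → T = 2π/N = 987.44 s = 16.457 min ≈ 16.5 min.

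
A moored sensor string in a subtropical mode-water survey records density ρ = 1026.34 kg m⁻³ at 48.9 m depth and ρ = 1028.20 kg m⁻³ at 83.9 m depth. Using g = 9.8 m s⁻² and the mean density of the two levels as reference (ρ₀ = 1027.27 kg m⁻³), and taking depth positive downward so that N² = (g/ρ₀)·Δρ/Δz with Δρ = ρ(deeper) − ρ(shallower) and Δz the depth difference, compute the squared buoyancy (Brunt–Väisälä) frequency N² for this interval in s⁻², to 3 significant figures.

5.07 × 10⁻⁴ s⁻²

Δρ = 1028.20 − 1026.34 = 1.86 kg m⁻³ over Δz = 83.9 − 48.9 = 35 m.
N² = (9.8/1027.27) × (1.86/35) = 5.0697 × 10⁻⁴ s⁻² ≈ 5.07 × 10⁻⁴ s⁻².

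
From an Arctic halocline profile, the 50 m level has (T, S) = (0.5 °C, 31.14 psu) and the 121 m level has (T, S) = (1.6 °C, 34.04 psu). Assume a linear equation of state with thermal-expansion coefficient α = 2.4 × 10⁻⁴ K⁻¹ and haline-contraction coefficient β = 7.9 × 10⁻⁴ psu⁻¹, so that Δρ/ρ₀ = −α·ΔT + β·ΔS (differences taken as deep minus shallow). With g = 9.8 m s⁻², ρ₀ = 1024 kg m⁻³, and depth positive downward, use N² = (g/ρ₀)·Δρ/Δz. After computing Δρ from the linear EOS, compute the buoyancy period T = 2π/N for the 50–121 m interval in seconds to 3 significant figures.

ΔT = +1.1 K, ΔS = +2.90 psu (deep − shallow).
Δρ/ρ₀ = −αΔT + βΔS = -2.64 × 10⁻⁴ + 2.291 × 10⁻³ = 2.027 × 10⁻³, so Δρ ≈ 2.076 kg m⁻³.
N² = (g/ρ₀)·Δρ/Δz = g·(Δρ/ρ₀)/Δz = 9.8 × 2.027 × 10⁻³ / 71 = 2.7978 × 10⁻⁴ s⁻².
N = √(2.7978 × 10⁻⁴) = 0.016727 rad s⁻¹ → T = 2π/N = 375.63 s ≈ 376 s.

376 s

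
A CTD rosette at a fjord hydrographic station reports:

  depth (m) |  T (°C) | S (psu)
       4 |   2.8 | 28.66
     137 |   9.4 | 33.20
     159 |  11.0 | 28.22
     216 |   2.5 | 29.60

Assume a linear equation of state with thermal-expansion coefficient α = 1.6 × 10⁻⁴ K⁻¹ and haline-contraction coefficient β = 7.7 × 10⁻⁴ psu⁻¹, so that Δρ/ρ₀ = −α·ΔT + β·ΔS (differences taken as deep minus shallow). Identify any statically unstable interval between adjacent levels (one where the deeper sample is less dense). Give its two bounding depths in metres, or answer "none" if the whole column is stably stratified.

137–159 m

Evaluate Δρ/ρ₀ = −αΔT + βΔS across each adjacent pair:
  4–137 m: −αΔT+βΔS = −(1.6 × 10⁻⁴)(+6.6)+(7.7 × 10⁻⁴)(+4.54) = 2.4 × 10⁻³ → stable
  137–159 m: −αΔT+βΔS = −(1.6 × 10⁻⁴)(+1.6)+(7.7 × 10⁻⁴)(-4.98) = -4.1 × 10⁻³ → UNSTABLE
  159–216 m: −αΔT+βΔS = −(1.6 × 10⁻⁴)(-8.5)+(7.7 × 10⁻⁴)(+1.38) = 2.4 × 10⁻³ → stable
The 137–159 m interval has Δρ < 0: lighter water underlies denser water.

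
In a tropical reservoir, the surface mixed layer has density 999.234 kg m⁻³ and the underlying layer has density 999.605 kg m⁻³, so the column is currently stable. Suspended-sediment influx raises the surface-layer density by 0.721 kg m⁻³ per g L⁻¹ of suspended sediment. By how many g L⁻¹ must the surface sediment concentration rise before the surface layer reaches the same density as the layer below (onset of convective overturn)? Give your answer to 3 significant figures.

Density deficit of the surface layer: 999.605 − 999.234 = 0.371 kg m⁻³.
Required change = 0.371 / 0.721 = 0.515 g L⁻¹.

0.515 g L⁻¹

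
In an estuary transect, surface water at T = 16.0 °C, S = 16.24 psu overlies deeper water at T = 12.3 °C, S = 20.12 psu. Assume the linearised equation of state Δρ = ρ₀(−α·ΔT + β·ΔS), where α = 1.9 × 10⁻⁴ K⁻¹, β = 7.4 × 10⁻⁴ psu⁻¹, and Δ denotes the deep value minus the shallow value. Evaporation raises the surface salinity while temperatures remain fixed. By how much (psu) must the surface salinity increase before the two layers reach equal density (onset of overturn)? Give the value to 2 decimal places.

4.83 psu

Neutral buoyancy requires −α(T_deep − T_surf) + β(S_deep − S_surf′) = 0.
S_surf′ = S_deep − (α/β)·ΔT = 20.12 − (1.9 × 10⁻⁴/7.4 × 10⁻⁴)·(-3.7) = 21.0700 psu.
Increase required: 21.0700 − 16.24 = 4.8300 psu.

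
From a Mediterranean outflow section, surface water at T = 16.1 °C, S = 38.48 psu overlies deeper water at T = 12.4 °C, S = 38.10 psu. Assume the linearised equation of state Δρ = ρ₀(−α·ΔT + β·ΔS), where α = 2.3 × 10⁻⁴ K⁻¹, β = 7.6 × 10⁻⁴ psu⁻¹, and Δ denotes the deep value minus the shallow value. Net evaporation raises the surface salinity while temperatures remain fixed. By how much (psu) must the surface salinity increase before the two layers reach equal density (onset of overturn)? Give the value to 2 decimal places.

Neutral buoyancy requires −α(T_deep − T_surf) + β(S_deep − S_surf′) = 0.
S_surf′ = S_deep − (α/β)·ΔT = 38.10 − (2.3 × 10⁻⁴/7.6 × 10⁻⁴)·(-3.7) = 39.2197 psu.
Increase required: 39.2197 − 38.48 = 0.7397 psu.

0.74 psu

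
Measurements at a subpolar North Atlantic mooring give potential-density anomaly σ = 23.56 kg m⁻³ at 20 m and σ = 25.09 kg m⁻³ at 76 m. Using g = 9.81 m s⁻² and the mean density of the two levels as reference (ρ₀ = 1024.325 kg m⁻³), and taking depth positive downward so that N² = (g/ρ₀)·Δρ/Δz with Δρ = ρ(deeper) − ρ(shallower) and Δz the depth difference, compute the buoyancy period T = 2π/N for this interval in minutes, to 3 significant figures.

6.47 min

Δρ = 1025.09 − 1023.56 = 1.53 kg m⁻³ over Δz = 76 − 20 = 56 m.
N² = (9.81/1024.325) × (1.53/56) = 2.6166 × 10⁻⁴ s⁻².
N = √(2.6166 × 10⁻⁴) = 0.016176 rad s⁻¹, so T = 2π/N = 388.43 s = 6.4738 min ≈ 6.47 min.
N² > 0, so the interval is statically stable.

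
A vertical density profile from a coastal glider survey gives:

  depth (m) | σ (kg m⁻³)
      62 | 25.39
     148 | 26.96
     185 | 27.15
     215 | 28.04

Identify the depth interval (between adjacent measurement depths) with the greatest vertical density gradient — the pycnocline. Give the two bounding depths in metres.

185–215 m

Compute the density gradient over each adjacent pair:
  62–148 m: Δρ/Δz = 1.57/86 = 0.018 kg m⁻⁴
  148–185 m: Δρ/Δz = 0.19/37 = 5.1 × 10⁻³ kg m⁻⁴
  185–215 m: Δρ/Δz = 0.89/30 = 0.030 kg m⁻⁴
The largest gradient is in the 185–215 m interval — the pycnocline.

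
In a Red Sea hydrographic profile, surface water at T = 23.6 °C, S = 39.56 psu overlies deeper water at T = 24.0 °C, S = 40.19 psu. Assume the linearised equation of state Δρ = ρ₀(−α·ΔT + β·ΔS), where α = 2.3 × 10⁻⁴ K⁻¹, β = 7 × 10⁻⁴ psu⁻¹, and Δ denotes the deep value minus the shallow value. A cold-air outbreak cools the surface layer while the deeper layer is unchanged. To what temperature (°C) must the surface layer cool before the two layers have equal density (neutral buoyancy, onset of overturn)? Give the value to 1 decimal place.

Neutral buoyancy requires Δρ = 0, i.e. −α(T_deep − T_surf′) + β(S_deep − S_surf) = 0.
T_surf′ = T_deep − (β/α)·ΔS = 24.0 − (7 × 10⁻⁴/2.3 × 10⁻⁴)·(+0.63) = 22.083 °C.
Cooling required: 23.6 − (22.083) = 1.517 °C.

22.1 °C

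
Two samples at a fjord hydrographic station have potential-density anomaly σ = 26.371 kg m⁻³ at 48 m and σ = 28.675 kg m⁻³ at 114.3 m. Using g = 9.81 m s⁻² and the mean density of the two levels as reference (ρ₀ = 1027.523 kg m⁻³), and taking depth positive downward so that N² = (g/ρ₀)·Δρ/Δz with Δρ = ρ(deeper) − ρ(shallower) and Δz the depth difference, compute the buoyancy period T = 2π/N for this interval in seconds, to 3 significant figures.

345 s

Δρ = 1028.675 − 1026.371 = 2.304 kg m⁻³ over Δz = 114.3 − 48 = 66.3 m.
N² = (9.81/1027.523) × (2.304/66.3) = 3.3178 × 10⁻⁴ s⁻².
N = √(3.3178 × 10⁻⁴) = 0.018215 rad s⁻¹, so T = 2π/N = 344.95 s ≈ 345 s.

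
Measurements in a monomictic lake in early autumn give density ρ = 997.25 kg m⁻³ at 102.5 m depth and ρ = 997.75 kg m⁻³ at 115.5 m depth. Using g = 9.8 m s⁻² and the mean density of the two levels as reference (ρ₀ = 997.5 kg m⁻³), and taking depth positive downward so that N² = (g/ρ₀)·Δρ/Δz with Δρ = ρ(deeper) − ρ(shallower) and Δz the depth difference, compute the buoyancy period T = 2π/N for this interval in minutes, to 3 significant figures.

5.39 min

Δρ = 997.75 − 997.25 = 0.50 kg m⁻³ over Δz = 115.5 − 102.5 = 13 m.
N² = (9.8/997.5) × (0.50/13) = 3.7787 × 10⁻⁴ s⁻².
N = √(3.7787 × 10⁻⁴) = 0.019439 rad s⁻¹, so T = 2π/N = 323.23 s = 5.3872 min ≈ 5.39 min.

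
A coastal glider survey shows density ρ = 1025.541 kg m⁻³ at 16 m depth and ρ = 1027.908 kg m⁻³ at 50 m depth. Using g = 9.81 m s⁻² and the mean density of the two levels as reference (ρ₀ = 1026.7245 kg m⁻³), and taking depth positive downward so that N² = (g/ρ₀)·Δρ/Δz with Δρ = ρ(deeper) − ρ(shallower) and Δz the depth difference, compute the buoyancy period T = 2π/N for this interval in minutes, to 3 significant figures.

4.06 min

Δρ = 1027.908 − 1025.541 = 2.367 kg m⁻³ over Δz = 50 − 16 = 34 m.
N² = (9.81/1026.7245) × (2.367/34) = 6.6517 × 10⁻⁴ s⁻².
N = √(6.6517 × 10⁻⁴) = 0.025791 rad s⁻¹, so T = 2π/N = 243.62 s = 4.0603 min ≈ 4.06 min.
N² > 0, so the interval is statically stable.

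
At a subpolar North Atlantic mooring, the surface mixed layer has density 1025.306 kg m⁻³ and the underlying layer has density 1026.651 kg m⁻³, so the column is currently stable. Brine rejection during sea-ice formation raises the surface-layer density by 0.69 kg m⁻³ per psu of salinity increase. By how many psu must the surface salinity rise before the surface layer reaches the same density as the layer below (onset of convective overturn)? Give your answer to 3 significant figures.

1.95 psu

Density deficit of the surface layer: 1026.651 − 1025.306 = 1.345 kg m⁻³.
Required change = 1.345 / 0.69 = 1.95 psu.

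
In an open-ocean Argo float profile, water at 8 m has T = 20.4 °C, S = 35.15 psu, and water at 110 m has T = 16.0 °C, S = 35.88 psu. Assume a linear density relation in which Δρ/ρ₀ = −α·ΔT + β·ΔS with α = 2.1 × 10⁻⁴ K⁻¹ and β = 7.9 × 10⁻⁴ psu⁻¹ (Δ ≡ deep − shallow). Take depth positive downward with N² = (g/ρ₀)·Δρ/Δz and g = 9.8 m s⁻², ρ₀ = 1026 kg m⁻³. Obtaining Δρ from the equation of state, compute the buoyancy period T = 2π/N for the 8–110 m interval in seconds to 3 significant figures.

ΔT = -4.4 K, ΔS = +0.73 psu (deep − shallow).
Δρ/ρ₀ = −αΔT + βΔS = 9.24 × 10⁻⁴ + 5.767 × 10⁻⁴ = 1.5007 × 10⁻³, so Δρ ≈ 1.540 kg m⁻³.
N² = (g/ρ₀)·Δρ/Δz = g·(Δρ/ρ₀)/Δz = 9.8 × 1.5007 × 10⁻³ / 102 = 1.4418 × 10⁻⁴ s⁻².
N = √(1.4418 × 10⁻⁴) = 0.012007 rad s⁻¹ → T = 2π/N = 523.29 s ≈ 523 s.

523 s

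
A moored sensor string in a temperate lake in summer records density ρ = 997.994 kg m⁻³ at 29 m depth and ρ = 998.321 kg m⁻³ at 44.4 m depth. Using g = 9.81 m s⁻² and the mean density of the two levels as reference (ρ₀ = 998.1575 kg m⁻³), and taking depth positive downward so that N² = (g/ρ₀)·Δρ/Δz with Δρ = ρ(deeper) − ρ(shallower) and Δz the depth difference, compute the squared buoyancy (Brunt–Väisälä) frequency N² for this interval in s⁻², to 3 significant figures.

Δρ = 998.321 − 997.994 = 0.327 kg m⁻³ over Δz = 44.4 − 29 = 15.4 m.
N² = (9.81/998.1575) × (0.327/15.4) = 2.0869 × 10⁻⁴ s⁻² ≈ 2.09 × 10⁻⁴ s⁻².
Since Δρ > 0 the layer is stably stratified.

2.09 × 10⁻⁴ s⁻²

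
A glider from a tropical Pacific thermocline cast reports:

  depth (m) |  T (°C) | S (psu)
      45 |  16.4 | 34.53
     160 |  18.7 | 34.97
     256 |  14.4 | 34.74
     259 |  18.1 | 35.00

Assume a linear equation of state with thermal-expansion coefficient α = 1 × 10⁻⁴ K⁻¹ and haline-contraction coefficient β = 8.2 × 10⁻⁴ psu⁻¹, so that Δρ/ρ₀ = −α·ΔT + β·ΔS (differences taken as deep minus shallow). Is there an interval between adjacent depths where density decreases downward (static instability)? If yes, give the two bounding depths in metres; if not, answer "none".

Evaluate Δρ/ρ₀ = −αΔT + βΔS across each adjacent pair:
  45–160 m: −αΔT+βΔS = −(1 × 10⁻⁴)(+2.3)+(8.2 × 10⁻⁴)(+0.44) = 1.3 × 10⁻⁴ → stable
  160–256 m: −αΔT+βΔS = −(1 × 10⁻⁴)(-4.3)+(8.2 × 10⁻⁴)(-0.23) = 2.4 × 10⁻⁴ → stable
  256–259 m: −αΔT+βΔS = −(1 × 10⁻⁴)(+3.7)+(8.2 × 10⁻⁴)(+0.26) = -1.6 × 10⁻⁴ → UNSTABLE
The 256–259 m interval has Δρ < 0: lighter water underlies denser water.

256–259 m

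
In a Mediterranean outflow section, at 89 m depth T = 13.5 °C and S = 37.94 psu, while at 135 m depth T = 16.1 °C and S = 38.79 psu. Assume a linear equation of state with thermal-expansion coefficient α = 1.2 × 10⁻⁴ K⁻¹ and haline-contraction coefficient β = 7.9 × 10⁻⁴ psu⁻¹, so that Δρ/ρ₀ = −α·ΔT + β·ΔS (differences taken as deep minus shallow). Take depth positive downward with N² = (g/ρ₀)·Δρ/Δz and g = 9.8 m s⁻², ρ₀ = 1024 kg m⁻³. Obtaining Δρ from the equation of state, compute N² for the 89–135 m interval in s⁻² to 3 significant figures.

ΔT = +2.6 K, ΔS = +0.85 psu (deep − shallow).
Δρ/ρ₀ = −αΔT + βΔS = -3.12 × 10⁻⁴ + 6.715 × 10⁻⁴ = 3.595 × 10⁻⁴, so Δρ ≈ 0.3681 kg m⁻³.
N² = (g/ρ₀)·Δρ/Δz = g·(Δρ/ρ₀)/Δz = 9.8 × 3.595 × 10⁻⁴ / 46 = 7.6589 × 10⁻⁵ s⁻² ≈ 7.66 × 10⁻⁵ s⁻².

7.66 × 10⁻⁵ s⁻²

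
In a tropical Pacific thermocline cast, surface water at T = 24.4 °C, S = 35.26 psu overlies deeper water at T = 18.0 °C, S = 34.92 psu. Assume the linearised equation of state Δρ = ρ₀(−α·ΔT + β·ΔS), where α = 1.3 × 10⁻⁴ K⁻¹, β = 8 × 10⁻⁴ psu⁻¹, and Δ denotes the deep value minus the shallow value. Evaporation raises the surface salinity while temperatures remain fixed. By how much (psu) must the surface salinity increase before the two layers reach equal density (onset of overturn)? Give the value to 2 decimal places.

0.70 psu

Neutral buoyancy requires −α(T_deep − T_surf) + β(S_deep − S_surf′) = 0.
S_surf′ = S_deep − (α/β)·ΔT = 34.92 − (1.3 × 10⁻⁴/8 × 10⁻⁴)·(-6.4) = 35.9600 psu.
Increase required: 35.9600 − 35.26 = 0.7000 psu.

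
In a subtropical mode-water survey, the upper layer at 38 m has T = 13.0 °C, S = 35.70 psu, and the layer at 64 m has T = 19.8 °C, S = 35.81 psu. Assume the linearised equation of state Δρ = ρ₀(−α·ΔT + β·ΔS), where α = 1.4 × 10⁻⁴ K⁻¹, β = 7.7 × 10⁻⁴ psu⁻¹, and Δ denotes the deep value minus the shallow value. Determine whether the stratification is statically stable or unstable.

unstable

ΔT = 19.8 − 13.0 = +6.8 K and ΔS = 35.81 − 35.70 = +0.11 psu (deep − shallow).
−αΔT = -9.52 × 10⁻⁴; βΔS = 8.47 × 10⁻⁵; sum Δρ/ρ₀ = -8.673 × 10⁻⁴.
Δρ/ρ₀ < 0, so Δρ < 0: deeper water is lighter → statically unstable; the column would overturn.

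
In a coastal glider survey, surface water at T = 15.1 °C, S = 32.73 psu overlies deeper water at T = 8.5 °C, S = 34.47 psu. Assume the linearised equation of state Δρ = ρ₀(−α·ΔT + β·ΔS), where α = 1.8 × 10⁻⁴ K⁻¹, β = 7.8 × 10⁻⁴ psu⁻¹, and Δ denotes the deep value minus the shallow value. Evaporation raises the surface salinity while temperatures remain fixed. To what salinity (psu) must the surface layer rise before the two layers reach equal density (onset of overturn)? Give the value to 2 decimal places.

35.99 psu

Neutral buoyancy requires −α(T_deep − T_surf) + β(S_deep − S_surf′) = 0.
S_surf′ = S_deep − (α/β)·ΔT = 34.47 − (1.8 × 10⁻⁴/7.8 × 10⁻⁴)·(-6.6) = 35.9931 psu.
Increase required: 35.9931 − 32.73 = 3.2631 psu.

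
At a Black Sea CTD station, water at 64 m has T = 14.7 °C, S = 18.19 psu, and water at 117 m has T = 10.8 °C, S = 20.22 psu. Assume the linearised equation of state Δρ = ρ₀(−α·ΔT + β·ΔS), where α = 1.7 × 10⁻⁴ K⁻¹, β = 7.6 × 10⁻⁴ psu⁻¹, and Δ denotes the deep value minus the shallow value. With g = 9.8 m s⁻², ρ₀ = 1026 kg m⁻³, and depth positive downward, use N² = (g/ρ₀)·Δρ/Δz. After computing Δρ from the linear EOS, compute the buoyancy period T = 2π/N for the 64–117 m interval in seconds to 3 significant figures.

311 s

ΔT = -3.9 K, ΔS = +2.03 psu (deep − shallow).
Δρ/ρ₀ = −αΔT + βΔS = 6.63 × 10⁻⁴ + 1.5428 × 10⁻³ = 2.2058 × 10⁻³, so Δρ ≈ 2.263 kg m⁻³.
N² = (g/ρ₀)·Δρ/Δz = g·(Δρ/ρ₀)/Δz = 9.8 × 2.2058 × 10⁻³ / 53 = 4.0786 × 10⁻⁴ s⁻².
N = √(4.0786 × 10⁻⁴) = 0.020196 rad s⁻¹ → T = 2π/N = 311.11 s ≈ 311 s.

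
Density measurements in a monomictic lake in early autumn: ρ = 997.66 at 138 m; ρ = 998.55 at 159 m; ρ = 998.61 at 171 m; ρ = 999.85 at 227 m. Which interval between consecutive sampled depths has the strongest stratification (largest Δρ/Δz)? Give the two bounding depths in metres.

Compute the density gradient over each adjacent pair:
  138–159 m: Δρ/Δz = 0.89/21 = 0.042 kg m⁻⁴
  159–171 m: Δρ/Δz = 0.06/12 = 5.0 × 10⁻³ kg m⁻⁴
  171–227 m: Δρ/Δz = 1.24/56 = 0.022 kg m⁻⁴
The largest gradient is in the 138–159 m interval — the pycnocline.

138–159 m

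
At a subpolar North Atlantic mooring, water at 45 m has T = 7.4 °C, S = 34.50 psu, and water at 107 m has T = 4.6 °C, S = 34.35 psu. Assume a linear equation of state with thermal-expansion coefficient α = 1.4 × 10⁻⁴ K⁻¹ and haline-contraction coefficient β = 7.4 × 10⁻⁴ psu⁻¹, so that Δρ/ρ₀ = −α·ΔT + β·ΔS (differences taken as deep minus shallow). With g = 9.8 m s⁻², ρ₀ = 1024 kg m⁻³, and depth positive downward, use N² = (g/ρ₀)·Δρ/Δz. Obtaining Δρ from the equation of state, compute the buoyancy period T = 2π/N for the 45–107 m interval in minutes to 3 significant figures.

15.7 min

ΔT = -2.8 K, ΔS = -0.15 psu (deep − shallow).
Δρ/ρ₀ = −αΔT + βΔS = 3.92 × 10⁻⁴ − 1.11 × 10⁻⁴ = 2.81 × 10⁻⁴, so Δρ ≈ 0.2877 kg m⁻³.
N² = (g/ρ₀)·Δρ/Δz = g·(Δρ/ρ₀)/Δz = 9.8 × 2.81 × 10⁻⁴ / 62 = 4.4416 × 10⁻⁵ s⁻².
N = √(4.4416 × 10⁻⁵) = 6.6645 × 10⁻³ rad s⁻¹ → T = 2π/N = 942.78 s = 15.713 min ≈ 15.7 min.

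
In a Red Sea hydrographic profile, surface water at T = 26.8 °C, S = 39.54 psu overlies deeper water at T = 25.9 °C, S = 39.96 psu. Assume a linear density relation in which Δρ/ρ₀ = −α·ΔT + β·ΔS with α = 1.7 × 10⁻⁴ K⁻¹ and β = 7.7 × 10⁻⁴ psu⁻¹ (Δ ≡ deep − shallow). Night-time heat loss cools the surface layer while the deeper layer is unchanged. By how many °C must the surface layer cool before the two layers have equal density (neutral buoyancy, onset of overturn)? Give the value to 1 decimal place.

Neutral buoyancy requires Δρ = 0, i.e. −α(T_deep − T_surf′) + β(S_deep − S_surf) = 0.
T_surf′ = T_deep − (β/α)·ΔS = 25.9 − (7.7 × 10⁻⁴/1.7 × 10⁻⁴)·(+0.42) = 23.998 °C.
Cooling required: 26.8 − (23.998) = 2.802 °C.

2.8 °C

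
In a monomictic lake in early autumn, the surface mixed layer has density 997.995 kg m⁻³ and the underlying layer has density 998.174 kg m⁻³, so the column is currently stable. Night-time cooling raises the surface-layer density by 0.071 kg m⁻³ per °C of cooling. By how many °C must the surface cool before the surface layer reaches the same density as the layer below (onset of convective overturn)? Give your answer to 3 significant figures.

Density deficit of the surface layer: 998.174 − 997.995 = 0.179 kg m⁻³.
Required change = 0.179 / 0.071 = 2.52 °C.

2.52 °C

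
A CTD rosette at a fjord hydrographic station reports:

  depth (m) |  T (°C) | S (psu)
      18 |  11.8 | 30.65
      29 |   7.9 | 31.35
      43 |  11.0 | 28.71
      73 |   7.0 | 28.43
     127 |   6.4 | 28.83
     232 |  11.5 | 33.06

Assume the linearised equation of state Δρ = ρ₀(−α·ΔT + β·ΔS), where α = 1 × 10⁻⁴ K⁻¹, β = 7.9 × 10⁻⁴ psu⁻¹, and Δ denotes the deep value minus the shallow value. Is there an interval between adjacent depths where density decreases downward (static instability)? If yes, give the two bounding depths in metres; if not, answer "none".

29–43 m

Evaluate Δρ/ρ₀ = −αΔT + βΔS across each adjacent pair:
  18–29 m: −αΔT+βΔS = −(1 × 10⁻⁴)(-3.9)+(7.9 × 10⁻⁴)(+0.70) = 9.4 × 10⁻⁴ → stable
  29–43 m: −αΔT+βΔS = −(1 × 10⁻⁴)(+3.1)+(7.9 × 10⁻⁴)(-2.64) = -2.4 × 10⁻³ → UNSTABLE
  43–73 m: −αΔT+βΔS = −(1 × 10⁻⁴)(-4.0)+(7.9 × 10⁻⁴)(-0.28) = 1.8 × 10⁻⁴ → stable
  73–127 m: −αΔT+βΔS = −(1 × 10⁻⁴)(-0.6)+(7.9 × 10⁻⁴)(+0.40) = 3.8 × 10⁻⁴ → stable
  127–232 m: −αΔT+βΔS = −(1 × 10⁻⁴)(+5.1)+(7.9 × 10⁻⁴)(+4.23) = 2.8 × 10⁻³ → stable
The 29–43 m interval has Δρ < 0: lighter water underlies denser water.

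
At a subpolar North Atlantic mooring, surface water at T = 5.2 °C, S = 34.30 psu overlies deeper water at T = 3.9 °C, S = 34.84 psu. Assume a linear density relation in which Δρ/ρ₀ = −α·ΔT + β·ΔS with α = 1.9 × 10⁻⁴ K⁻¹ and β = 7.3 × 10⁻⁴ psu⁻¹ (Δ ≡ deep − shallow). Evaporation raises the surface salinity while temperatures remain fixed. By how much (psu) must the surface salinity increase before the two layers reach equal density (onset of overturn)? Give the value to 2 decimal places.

Neutral buoyancy requires −α(T_deep − T_surf) + β(S_deep − S_surf′) = 0.
S_surf′ = S_deep − (α/β)·ΔT = 34.84 − (1.9 × 10⁻⁴/7.3 × 10⁻⁴)·(-1.3) = 35.1784 psu.
Increase required: 35.1784 − 34.30 = 0.8784 psu.

0.88 psu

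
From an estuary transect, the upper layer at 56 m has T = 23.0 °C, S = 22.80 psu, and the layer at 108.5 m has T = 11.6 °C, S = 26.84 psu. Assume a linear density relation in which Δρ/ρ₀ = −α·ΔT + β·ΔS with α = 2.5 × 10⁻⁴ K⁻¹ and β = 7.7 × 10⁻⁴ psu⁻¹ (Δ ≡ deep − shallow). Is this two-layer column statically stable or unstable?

stable

ΔT = 11.6 − 23.0 = -11.4 K and ΔS = 26.84 − 22.80 = +4.04 psu (deep − shallow).
−αΔT = 2.85 × 10⁻³; βΔS = 3.1108 × 10⁻³; sum Δρ/ρ₀ = 5.9608 × 10⁻³.
Δρ/ρ₀ > 0, so Δρ > 0: deeper water is denser → statically stable.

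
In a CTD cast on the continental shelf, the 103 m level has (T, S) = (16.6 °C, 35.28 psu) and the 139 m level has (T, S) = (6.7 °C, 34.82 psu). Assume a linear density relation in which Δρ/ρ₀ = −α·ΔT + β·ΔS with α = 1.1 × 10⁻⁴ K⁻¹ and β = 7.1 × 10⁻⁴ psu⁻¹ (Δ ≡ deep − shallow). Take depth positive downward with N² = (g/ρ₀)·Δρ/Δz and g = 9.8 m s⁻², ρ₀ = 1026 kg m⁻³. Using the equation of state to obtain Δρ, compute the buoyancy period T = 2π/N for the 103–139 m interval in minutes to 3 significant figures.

7.27 min

ΔT = -9.9 K, ΔS = -0.46 psu (deep − shallow).
Δρ/ρ₀ = −αΔT + βΔS = 1.089 × 10⁻³ − 3.266 × 10⁻⁴ = 7.624 × 10⁻⁴, so Δρ ≈ 0.7822 kg m⁻³.
N² = (g/ρ₀)·Δρ/Δz = g·(Δρ/ρ₀)/Δz = 9.8 × 7.624 × 10⁻⁴ / 36 = 2.0754 × 10⁻⁴ s⁻².
N = √(2.0754 × 10⁻⁴) = 0.014406 rad s⁻¹ → T = 2π/N = 436.15 s = 7.2692 min ≈ 7.27 min.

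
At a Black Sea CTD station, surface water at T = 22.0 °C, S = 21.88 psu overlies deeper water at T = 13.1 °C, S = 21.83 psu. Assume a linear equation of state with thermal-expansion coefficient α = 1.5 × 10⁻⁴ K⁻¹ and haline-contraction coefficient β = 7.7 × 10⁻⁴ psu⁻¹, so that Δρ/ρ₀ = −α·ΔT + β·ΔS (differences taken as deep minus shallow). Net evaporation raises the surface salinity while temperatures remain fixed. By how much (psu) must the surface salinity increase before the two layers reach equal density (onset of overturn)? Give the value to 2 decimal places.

Neutral buoyancy requires −α(T_deep − T_surf) + β(S_deep − S_surf′) = 0.
S_surf′ = S_deep − (α/β)·ΔT = 21.83 − (1.5 × 10⁻⁴/7.7 × 10⁻⁴)·(-8.9) = 23.5638 psu.
Increase required: 23.5638 − 21.88 = 1.6838 psu.

1.68 psu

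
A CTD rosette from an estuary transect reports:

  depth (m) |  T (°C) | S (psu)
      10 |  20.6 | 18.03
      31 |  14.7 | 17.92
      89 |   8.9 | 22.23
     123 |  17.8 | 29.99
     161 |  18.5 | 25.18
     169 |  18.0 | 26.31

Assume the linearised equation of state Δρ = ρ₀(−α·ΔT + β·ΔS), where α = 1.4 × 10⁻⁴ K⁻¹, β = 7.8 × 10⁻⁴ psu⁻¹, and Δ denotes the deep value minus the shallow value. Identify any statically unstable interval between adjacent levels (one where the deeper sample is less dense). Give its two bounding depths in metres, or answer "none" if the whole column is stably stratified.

Evaluate Δρ/ρ₀ = −αΔT + βΔS across each adjacent pair:
  10–31 m: −αΔT+βΔS = −(1.4 × 10⁻⁴)(-5.9)+(7.8 × 10⁻⁴)(-0.11) = 7.4 × 10⁻⁴ → stable
  31–89 m: −αΔT+βΔS = −(1.4 × 10⁻⁴)(-5.8)+(7.8 × 10⁻⁴)(+4.31) = 4.2 × 10⁻³ → stable
  89–123 m: −αΔT+βΔS = −(1.4 × 10⁻⁴)(+8.9)+(7.8 × 10⁻⁴)(+7.76) = 4.8 × 10⁻³ → stable
  123–161 m: −αΔT+βΔS = −(1.4 × 10⁻⁴)(+0.7)+(7.8 × 10⁻⁴)(-4.81) = -3.8 × 10⁻³ → UNSTABLE
  161–169 m: −αΔT+βΔS = −(1.4 × 10⁻⁴)(-0.5)+(7.8 × 10⁻⁴)(+1.13) = 9.5 × 10⁻⁴ → stable
The 123–161 m interval has Δρ < 0: lighter water underlies denser water.

123–161 m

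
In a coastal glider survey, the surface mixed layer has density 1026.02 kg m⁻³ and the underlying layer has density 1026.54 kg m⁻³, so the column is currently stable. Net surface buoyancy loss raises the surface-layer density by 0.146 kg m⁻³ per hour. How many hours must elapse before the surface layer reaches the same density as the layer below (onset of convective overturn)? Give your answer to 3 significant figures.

Density deficit of the surface layer: 1026.54 − 1026.02 = 0.52 kg m⁻³.
Required change = 0.52 / 0.146 = 3.56 hours.

3.56 hours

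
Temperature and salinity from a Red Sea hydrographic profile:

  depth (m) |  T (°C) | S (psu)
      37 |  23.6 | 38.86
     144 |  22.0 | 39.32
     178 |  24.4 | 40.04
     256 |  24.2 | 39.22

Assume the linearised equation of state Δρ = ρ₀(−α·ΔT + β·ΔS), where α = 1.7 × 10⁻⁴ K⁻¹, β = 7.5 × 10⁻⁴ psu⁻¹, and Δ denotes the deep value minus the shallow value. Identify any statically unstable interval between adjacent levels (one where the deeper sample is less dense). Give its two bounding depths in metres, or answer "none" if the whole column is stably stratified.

Evaluate Δρ/ρ₀ = −αΔT + βΔS across each adjacent pair:
  37–144 m: −αΔT+βΔS = −(1.7 × 10⁻⁴)(-1.6)+(7.5 × 10⁻⁴)(+0.46) = 6.2 × 10⁻⁴ → stable
  144–178 m: −αΔT+βΔS = −(1.7 × 10⁻⁴)(+2.4)+(7.5 × 10⁻⁴)(+0.72) = 1.3 × 10⁻⁴ → stable
  178–256 m: −αΔT+βΔS = −(1.7 × 10⁻⁴)(-0.2)+(7.5 × 10⁻⁴)(-0.82) = -5.8 × 10⁻⁴ → UNSTABLE
The 178–256 m interval has Δρ < 0: lighter water underlies denser water.

178–256 m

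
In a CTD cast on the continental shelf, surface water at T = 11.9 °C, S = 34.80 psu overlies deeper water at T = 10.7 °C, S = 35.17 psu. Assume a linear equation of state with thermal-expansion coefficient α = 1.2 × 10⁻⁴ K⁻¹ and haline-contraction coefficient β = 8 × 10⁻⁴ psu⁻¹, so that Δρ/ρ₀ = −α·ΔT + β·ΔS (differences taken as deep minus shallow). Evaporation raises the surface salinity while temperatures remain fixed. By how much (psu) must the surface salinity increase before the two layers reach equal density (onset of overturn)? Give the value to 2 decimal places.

Neutral buoyancy requires −α(T_deep − T_surf) + β(S_deep − S_surf′) = 0.
S_surf′ = S_deep − (α/β)·ΔT = 35.17 − (1.2 × 10⁻⁴/8 × 10⁻⁴)·(-1.2) = 35.3500 psu.
Increase required: 35.3500 − 34.80 = 0.5500 psu.

0.55 psu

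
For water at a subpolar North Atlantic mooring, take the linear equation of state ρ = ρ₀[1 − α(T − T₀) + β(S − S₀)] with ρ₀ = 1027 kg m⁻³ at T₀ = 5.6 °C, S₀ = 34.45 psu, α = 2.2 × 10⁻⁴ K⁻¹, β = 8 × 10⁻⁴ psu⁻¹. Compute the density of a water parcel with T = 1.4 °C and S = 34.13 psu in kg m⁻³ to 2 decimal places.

1027.69 kg m⁻³

T − T₀ = -4.2 K, S − S₀ = -0.32 psu.
Bracket = 1 − α·(-4.2) + β·(-0.32) = 1 + (6.68 × 10⁻⁴) = 1.0006680.
ρ = 1027 × 1.0006680 = 1027.69 kg m⁻³.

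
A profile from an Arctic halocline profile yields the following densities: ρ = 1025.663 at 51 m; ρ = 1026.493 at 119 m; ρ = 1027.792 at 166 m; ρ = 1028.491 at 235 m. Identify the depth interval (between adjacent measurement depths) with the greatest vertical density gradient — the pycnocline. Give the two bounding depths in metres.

Compute the density gradient over each adjacent pair:
  51–119 m: Δρ/Δz = 0.830/68 = 0.012 kg m⁻⁴
  119–166 m: Δρ/Δz = 1.299/47 = 0.028 kg m⁻⁴
  166–235 m: Δρ/Δz = 0.699/69 = 0.010 kg m⁻⁴
The largest gradient is in the 119–166 m interval — the pycnocline.

119–166 m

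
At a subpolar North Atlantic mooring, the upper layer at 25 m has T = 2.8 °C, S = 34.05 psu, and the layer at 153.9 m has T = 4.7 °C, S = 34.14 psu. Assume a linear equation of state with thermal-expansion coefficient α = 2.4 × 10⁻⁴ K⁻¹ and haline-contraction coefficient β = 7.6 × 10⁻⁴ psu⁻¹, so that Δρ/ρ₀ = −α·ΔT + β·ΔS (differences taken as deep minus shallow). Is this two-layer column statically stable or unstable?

ΔT = 4.7 − 2.8 = +1.9 K and ΔS = 34.14 − 34.05 = +0.09 psu (deep − shallow).
−αΔT = -4.56 × 10⁻⁴; βΔS = 6.84 × 10⁻⁵; sum Δρ/ρ₀ = -3.876 × 10⁻⁴.
Δρ/ρ₀ < 0, so Δρ < 0: deeper water is lighter → statically unstable; the column would overturn.

unstable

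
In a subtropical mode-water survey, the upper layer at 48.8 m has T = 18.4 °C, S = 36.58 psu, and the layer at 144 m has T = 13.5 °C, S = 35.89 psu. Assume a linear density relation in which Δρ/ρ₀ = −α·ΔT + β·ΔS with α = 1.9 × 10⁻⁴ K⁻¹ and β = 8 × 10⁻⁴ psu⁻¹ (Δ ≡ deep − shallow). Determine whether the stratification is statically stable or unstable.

stable

ΔT = 13.5 − 18.4 = -4.9 K and ΔS = 35.89 − 36.58 = -0.69 psu (deep − shallow).
−αΔT = 9.31 × 10⁻⁴; βΔS = -5.52 × 10⁻⁴; sum Δρ/ρ₀ = 3.79 × 10⁻⁴.
Δρ/ρ₀ > 0, so Δρ > 0: deeper water is denser → statically stable.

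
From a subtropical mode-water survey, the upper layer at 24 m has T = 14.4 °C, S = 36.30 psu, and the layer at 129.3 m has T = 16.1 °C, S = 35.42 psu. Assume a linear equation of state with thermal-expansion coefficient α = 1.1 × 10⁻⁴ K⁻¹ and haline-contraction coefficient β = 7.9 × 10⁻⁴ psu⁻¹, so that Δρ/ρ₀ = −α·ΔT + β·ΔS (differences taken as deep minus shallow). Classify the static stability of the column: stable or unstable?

unstable

ΔT = 16.1 − 14.4 = +1.7 K and ΔS = 35.42 − 36.30 = -0.88 psu (deep − shallow).
−αΔT = -1.87 × 10⁻⁴; βΔS = -6.952 × 10⁻⁴; sum Δρ/ρ₀ = -8.822 × 10⁻⁴.
Δρ/ρ₀ < 0, so Δρ < 0: deeper water is lighter → statically unstable; the column would overturn.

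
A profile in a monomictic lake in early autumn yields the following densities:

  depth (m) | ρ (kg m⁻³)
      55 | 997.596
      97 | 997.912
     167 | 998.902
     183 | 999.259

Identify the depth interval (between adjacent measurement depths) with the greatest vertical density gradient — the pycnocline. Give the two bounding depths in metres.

Compute the density gradient over each adjacent pair:
  55–97 m: Δρ/Δz = 0.316/42 = 7.5 × 10⁻³ kg m⁻⁴
  97–167 m: Δρ/Δz = 0.990/70 = 0.014 kg m⁻⁴
  167–183 m: Δρ/Δz = 0.357/16 = 0.022 kg m⁻⁴
The largest gradient is in the 167–183 m interval — the pycnocline.

167–183 m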